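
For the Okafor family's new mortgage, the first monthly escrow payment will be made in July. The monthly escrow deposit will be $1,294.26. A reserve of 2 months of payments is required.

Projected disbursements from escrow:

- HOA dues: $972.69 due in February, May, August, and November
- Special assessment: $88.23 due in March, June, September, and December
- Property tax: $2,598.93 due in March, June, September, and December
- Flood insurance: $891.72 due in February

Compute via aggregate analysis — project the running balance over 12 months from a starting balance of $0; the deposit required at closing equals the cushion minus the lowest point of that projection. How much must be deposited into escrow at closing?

$2,811.45

Cushion = 2 × $1,294.26 = $2,588.52
Trial balance (start $0, +$1,294.26 each month, − disbursements):
  Jul: +$1,294.26 → $1,294.26
  Aug: +$1,294.26 − $972.69 → $1,615.83
  Sep: +$1,294.26 − $2,687.16 → $222.93
  Oct: +$1,294.26 → $1,517.19
  Nov: +$1,294.26 − $972.69 → $1,838.76
  Dec: +$1,294.26 − $2,687.16 → $445.86
  Jan: +$1,294.26 → $1,740.12
  Feb: +$1,294.26 − $1,864.41 → $1,169.97
  Mar: +$1,294.26 − $2,687.16 → -$222.93
  Apr: +$1,294.26 → $1,071.33
  May: +$1,294.26 − $972.69 → $1,392.90
  Jun: +$1,294.26 − $2,687.16 → $0.00
Lowest trial balance = -$222.93 (Mar)
Initial deposit = cushion − low point = $2,588.52 − (-$222.93) = $2,811.45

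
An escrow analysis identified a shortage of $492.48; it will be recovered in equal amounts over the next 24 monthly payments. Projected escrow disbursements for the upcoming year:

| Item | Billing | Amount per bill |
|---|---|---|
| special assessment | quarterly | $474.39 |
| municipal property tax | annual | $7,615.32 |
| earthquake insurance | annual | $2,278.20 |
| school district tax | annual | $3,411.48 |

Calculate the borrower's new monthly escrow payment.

Special assessment = $474.39 × 4 = $1,897.56 per year
Municipal property tax = $7,615.32 per year
Earthquake insurance = $2,278.20 per year
School district tax = $3,411.48 per year
Total per year = $15,202.56
Monthly = $15,202.56 ÷ 12 = $1,266.88
Shortage per month = $492.48 ÷ 24 = $20.52
New monthly escrow = $1,266.88 + $20.52 = $1,287.40

$1,287.40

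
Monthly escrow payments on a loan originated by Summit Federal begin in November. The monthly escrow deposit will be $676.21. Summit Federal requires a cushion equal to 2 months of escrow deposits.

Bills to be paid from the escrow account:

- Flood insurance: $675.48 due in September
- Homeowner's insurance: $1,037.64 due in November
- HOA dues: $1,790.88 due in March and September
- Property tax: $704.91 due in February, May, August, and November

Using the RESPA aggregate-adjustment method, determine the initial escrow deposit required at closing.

Cushion = 2 × $676.21 = $1,352.42
Trial balance (start $0, +$676.21 each month, − disbursements):
  Nov: +$676.21 − $1,742.55 → -$1,066.34
  Dec: +$676.21 → -$390.13
  Jan: +$676.21 → $286.08
  Feb: +$676.21 − $704.91 → $257.38
  Mar: +$676.21 − $1,790.88 → -$857.29
  Apr: +$676.21 → -$181.08
  May: +$676.21 − $704.91 → -$209.78
  Jun: +$676.21 → $466.43
  Jul: +$676.21 → $1,142.64
  Aug: +$676.21 − $704.91 → $1,113.94
  Sep: +$676.21 − $2,466.36 → -$676.21
  Oct: +$676.21 → $0.00
Lowest trial balance = -$1,066.34 (Nov)
Initial deposit = cushion − low point = $1,352.42 − (-$1,066.34) = $2,418.76

$2,418.76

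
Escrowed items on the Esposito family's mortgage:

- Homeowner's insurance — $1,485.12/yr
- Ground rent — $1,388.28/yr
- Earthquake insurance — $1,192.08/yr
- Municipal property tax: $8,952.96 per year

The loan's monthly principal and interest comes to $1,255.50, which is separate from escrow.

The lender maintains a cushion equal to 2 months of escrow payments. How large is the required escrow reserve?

Homeowner's insurance: $1,485.12 per year
Ground rent: $1,388.28 per year
Earthquake insurance: $1,192.08 per year
Municipal property tax: $8,952.96 per year
Total annual escrow = $13,018.44
Base monthly escrow = $13,018.44 / 12 = $1,084.87
Required cushion = 2 × $1,084.87 = $2,169.74

$2,169.74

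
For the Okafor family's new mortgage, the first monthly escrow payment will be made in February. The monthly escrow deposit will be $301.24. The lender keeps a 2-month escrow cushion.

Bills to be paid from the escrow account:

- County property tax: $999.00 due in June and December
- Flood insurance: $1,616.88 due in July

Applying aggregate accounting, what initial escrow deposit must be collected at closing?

Cushion = 2 × $301.24 = $602.48
Trial balance (start $0, +$301.24 each month, − disbursements):
  Feb: +$301.24 → $301.24
  Mar: +$301.24 → $602.48
  Apr: +$301.24 → $903.72
  May: +$301.24 → $1,204.96
  Jun: +$301.24 − $999.00 → $507.20
  Jul: +$301.24 − $1,616.88 → -$808.44
  Aug: +$301.24 → -$507.20
  Sep: +$301.24 → -$205.96
  Oct: +$301.24 → $95.28
  Nov: +$301.24 → $396.52
  Dec: +$301.24 − $999.00 → -$301.24
  Jan: +$301.24 → $0.00
Lowest trial balance = -$808.44 (Jul)
Initial deposit = cushion − low point = $602.48 − (-$808.44) = $1,410.92

$1,410.92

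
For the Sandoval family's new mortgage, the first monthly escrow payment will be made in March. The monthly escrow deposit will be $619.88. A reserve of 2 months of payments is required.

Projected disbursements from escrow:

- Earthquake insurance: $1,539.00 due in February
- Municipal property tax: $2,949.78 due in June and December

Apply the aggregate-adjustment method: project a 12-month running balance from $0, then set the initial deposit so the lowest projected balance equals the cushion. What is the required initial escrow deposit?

Cushion = 2 × $619.88 = $1,239.76
Trial balance (start $0, +$619.88 each month, − disbursements):
  Mar: +$619.88 → $619.88
  Apr: +$619.88 → $1,239.76
  May: +$619.88 → $1,859.64
  Jun: +$619.88 − $2,949.78 → -$470.26
  Jul: +$619.88 → $149.62
  Aug: +$619.88 → $769.50
  Sep: +$619.88 → $1,389.38
  Oct: +$619.88 → $2,009.26
  Nov: +$619.88 → $2,629.14
  Dec: +$619.88 − $2,949.78 → $299.24
  Jan: +$619.88 → $919.12
  Feb: +$619.88 − $1,539.00 → $0.00
Lowest trial balance = -$470.26 (Jun)
Initial deposit = cushion − low point = $1,239.76 − (-$470.26) = $1,710.02

$1,710.02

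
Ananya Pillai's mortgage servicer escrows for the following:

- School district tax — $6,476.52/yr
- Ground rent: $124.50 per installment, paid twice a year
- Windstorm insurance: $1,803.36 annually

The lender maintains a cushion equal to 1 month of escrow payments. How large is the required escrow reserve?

School district tax — $6,476.52 per year
Ground rent — $124.50 × 2 = $249.00 per year
Windstorm insurance — $1,803.36 per year
Annual escrow total = $6,476.52 + $249.00 + $1,803.36 = $8,528.88
Monthly = $8,528.88 ÷ 12 = $710.74
Cushion = 1 × $710.74 = $710.74

$710.74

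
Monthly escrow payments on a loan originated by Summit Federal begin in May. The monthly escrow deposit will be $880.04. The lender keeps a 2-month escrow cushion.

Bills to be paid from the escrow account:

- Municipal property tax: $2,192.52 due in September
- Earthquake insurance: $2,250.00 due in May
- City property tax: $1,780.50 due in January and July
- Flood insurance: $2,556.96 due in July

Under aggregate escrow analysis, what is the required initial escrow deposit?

Cushion = 2 × $880.04 = $1,760.08
Trial balance (start $0, +$880.04 each month, − disbursements):
  May: +$880.04 − $2,250.00 → -$1,369.96
  Jun: +$880.04 → -$489.92
  Jul: +$880.04 − $4,337.46 → -$3,947.34
  Aug: +$880.04 → -$3,067.30
  Sep: +$880.04 − $2,192.52 → -$4,379.78
  Oct: +$880.04 → -$3,499.74
  Nov: +$880.04 → -$2,619.70
  Dec: +$880.04 → -$1,739.66
  Jan: +$880.04 − $1,780.50 → -$2,640.12
  Feb: +$880.04 → -$1,760.08
  Mar: +$880.04 → -$880.04
  Apr: +$880.04 → $0.00
Lowest trial balance = -$4,379.78 (Sep)
Initial deposit = cushion − low point = $1,760.08 − (-$4,379.78) = $6,139.86

$6,139.86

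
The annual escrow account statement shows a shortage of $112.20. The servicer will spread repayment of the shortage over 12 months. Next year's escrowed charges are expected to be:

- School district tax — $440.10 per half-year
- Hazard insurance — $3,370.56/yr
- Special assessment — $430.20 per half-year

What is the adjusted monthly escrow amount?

School district tax = $440.10 × 2 = $880.20 per year
Hazard insurance = $3,370.56 per year
Special assessment = $430.20 × 2 = $860.40 per year
Total annual escrow = $5,111.16
Per month = $5,111.16 / 12 = $425.93
Monthly shortage recovery: $112.20 / 12 = $9.35
Adjusted monthly = $425.93 + $9.35 = $435.28

$435.28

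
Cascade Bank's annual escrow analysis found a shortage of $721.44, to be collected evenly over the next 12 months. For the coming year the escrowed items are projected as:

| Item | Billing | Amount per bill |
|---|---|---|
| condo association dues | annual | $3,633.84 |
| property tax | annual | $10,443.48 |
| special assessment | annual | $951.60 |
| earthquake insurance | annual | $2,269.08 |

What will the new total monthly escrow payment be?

Condo association dues: $3,633.84
Property tax: $10,443.48
Special assessment: $951.60
Earthquake insurance: $2,269.08
Combined annual = $3,633.84 + $10,443.48 + $951.60 + $2,269.08 = $17,298.00
Base monthly escrow = $17,298.00 / 12 = $1,441.50
Shortage per month = $721.44 ÷ 12 = $60.12
Adjusted monthly = $1,441.50 + $60.12 = $1,501.62

$1,501.62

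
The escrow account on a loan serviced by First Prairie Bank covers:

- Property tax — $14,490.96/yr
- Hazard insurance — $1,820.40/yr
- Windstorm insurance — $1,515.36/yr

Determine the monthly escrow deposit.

$1,485.56

Property tax — $14,490.96/yr
Hazard insurance — $1,820.40/yr
Windstorm insurance — $1,515.36/yr
Total per year = $17,826.72
Base monthly escrow = $17,826.72 ÷ 12 = $1,485.56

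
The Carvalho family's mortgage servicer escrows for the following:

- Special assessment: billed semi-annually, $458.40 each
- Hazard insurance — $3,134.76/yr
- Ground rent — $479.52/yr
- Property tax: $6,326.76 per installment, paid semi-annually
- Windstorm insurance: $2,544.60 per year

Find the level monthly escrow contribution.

Special assessment = $458.40 × 2 = $916.80 annually
Hazard insurance = $3,134.76 annually
Ground rent = $479.52 annually
Property tax = $6,326.76 × 2 = $12,653.52 annually
Windstorm insurance = $2,544.60 annually
Combined annual = $916.80 + $3,134.76 + $479.52 + $12,653.52 + $2,544.60 = $19,729.20
Monthly = $19,729.20 ÷ 12 = $1,644.10

$1,644.10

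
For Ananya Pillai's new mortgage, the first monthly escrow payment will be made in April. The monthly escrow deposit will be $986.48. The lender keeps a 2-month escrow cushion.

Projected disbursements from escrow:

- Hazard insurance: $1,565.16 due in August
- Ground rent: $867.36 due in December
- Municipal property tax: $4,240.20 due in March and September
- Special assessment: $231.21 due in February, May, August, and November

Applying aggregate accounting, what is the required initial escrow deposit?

$2,321.86

Cushion = 2 × $986.48 = $1,972.96
Trial balance (start $0, +$986.48 each month, − disbursements):
  Apr: +$986.48 → $986.48
  May: +$986.48 − $231.21 → $1,741.75
  Jun: +$986.48 → $2,728.23
  Jul: +$986.48 → $3,714.71
  Aug: +$986.48 − $1,796.37 → $2,904.82
  Sep: +$986.48 − $4,240.20 → -$348.90
  Oct: +$986.48 → $637.58
  Nov: +$986.48 − $231.21 → $1,392.85
  Dec: +$986.48 − $867.36 → $1,511.97
  Jan: +$986.48 → $2,498.45
  Feb: +$986.48 − $231.21 → $3,253.72
  Mar: +$986.48 − $4,240.20 → $0.00
Lowest trial balance = -$348.90 (Sep)
Initial deposit = cushion − low point = $1,972.96 − (-$348.90) = $2,321.86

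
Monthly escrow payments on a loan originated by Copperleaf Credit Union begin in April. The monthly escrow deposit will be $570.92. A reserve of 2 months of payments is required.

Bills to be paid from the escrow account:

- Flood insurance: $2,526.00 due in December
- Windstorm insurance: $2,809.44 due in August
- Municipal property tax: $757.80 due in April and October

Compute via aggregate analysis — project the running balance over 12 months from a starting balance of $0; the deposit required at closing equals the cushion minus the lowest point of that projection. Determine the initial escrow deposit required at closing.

$2,854.60

Cushion = 2 × $570.92 = $1,141.84
Trial balance (start $0, +$570.92 each month, − disbursements):
  Apr: +$570.92 − $757.80 → -$186.88
  May: +$570.92 → $384.04
  Jun: +$570.92 → $954.96
  Jul: +$570.92 → $1,525.88
  Aug: +$570.92 − $2,809.44 → -$712.64
  Sep: +$570.92 → -$141.72
  Oct: +$570.92 − $757.80 → -$328.60
  Nov: +$570.92 → $242.32
  Dec: +$570.92 − $2,526.00 → -$1,712.76
  Jan: +$570.92 → -$1,141.84
  Feb: +$570.92 → -$570.92
  Mar: +$570.92 → $0.00
Lowest trial balance = -$1,712.76 (Dec)
Initial deposit = cushion − low point = $1,141.84 − (-$1,712.76) = $2,854.60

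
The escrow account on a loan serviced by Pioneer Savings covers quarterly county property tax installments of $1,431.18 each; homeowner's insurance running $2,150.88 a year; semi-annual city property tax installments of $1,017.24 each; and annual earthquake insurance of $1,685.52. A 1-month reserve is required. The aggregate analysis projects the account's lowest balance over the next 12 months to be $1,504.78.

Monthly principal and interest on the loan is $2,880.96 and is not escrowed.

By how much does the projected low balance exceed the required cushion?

$538.48

County property tax — $1,431.18 × 4 = $5,724.72/yr
Homeowner's insurance — $2,150.88/yr
City property tax — $1,017.24 × 2 = $2,034.48/yr
Earthquake insurance — $1,685.52/yr
Combined annual = $11,595.60
Per month = $11,595.60 / 12 = $966.30
Required cushion = 1 × $966.30 = $966.30
Surplus = $1,504.78 − $966.30 = $538.48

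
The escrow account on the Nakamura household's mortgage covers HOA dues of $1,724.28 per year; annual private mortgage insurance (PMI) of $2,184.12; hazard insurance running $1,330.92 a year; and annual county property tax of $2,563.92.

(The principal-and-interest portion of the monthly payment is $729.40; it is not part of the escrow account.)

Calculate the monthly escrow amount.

HOA dues: $1,724.28 per year
Private mortgage insurance (PMI): $2,184.12 per year
Hazard insurance: $1,330.92 per year
County property tax: $2,563.92 per year
Yearly total = $7,803.24
Per month = $7,803.24 ÷ 12 = $650.27

$650.27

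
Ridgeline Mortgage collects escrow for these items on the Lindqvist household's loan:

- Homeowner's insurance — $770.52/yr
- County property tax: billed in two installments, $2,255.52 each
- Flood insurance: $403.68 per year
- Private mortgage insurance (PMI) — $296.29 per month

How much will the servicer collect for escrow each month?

$770.06

Homeowner's insurance = $770.52/yr
County property tax = $2,255.52 × 2 = $4,511.04/yr
Flood insurance = $403.68/yr
Private mortgage insurance (PMI) = $296.29 × 12 = $3,555.48/yr
Annual escrow total = $770.52 + $4,511.04 + $403.68 + $3,555.48 = $9,240.72
Base monthly escrow = $9,240.72 ÷ 12 = $770.06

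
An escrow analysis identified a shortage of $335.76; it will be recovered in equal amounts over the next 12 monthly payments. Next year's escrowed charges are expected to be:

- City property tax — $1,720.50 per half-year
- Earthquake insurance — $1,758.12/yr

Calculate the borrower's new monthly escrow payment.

City property tax = $1,720.50 × 2 = $3,441.00/yr
Earthquake insurance = $1,758.12/yr
Total annual escrow = $3,441.00 + $1,758.12 = $5,199.12
Monthly = $5,199.12 ÷ 12 = $433.26
Monthly shortage recovery: $335.76 ÷ 12 = $27.98
New monthly escrow = $433.26 + $27.98 = $461.24

$461.24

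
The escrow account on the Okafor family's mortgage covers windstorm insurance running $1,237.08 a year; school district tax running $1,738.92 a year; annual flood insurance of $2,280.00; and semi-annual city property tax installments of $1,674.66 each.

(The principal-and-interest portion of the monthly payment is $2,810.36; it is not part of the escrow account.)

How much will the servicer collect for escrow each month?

Windstorm insurance: $1,237.08 annually
School district tax: $1,738.92 annually
Flood insurance: $2,280.00 annually
City property tax: $1,674.66 × 2 = $3,349.32 annually
Annual escrow total = $8,605.32
Per month = $8,605.32 ÷ 12 = $717.11

$717.11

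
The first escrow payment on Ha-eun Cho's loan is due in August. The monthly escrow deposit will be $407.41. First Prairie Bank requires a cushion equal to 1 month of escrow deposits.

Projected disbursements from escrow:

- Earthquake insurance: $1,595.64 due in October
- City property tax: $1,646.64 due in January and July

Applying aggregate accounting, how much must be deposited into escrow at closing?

$1,205.23

Cushion = 1 × $407.41 = $407.41
Trial balance (start $0, +$407.41 each month, − disbursements):
  Aug: +$407.41 → $407.41
  Sep: +$407.41 → $814.82
  Oct: +$407.41 − $1,595.64 → -$373.41
  Nov: +$407.41 → $34.00
  Dec: +$407.41 → $441.41
  Jan: +$407.41 − $1,646.64 → -$797.82
  Feb: +$407.41 → -$390.41
  Mar: +$407.41 → $17.00
  Apr: +$407.41 → $424.41
  May: +$407.41 → $831.82
  Jun: +$407.41 → $1,239.23
  Jul: +$407.41 − $1,646.64 → $0.00
Lowest trial balance = -$797.82 (Jan)
Initial deposit = cushion − low point = $407.41 − (-$797.82) = $1,205.23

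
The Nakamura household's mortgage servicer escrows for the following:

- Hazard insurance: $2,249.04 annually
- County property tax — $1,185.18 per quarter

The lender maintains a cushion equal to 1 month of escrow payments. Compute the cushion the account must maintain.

Hazard insurance: $2,249.04 per year
County property tax: $1,185.18 × 4 = $4,740.72 per year
Total annual escrow = $6,989.76
Monthly = $6,989.76 ÷ 12 = $582.48
Reserve = 1 × $582.48 = $582.48

$582.48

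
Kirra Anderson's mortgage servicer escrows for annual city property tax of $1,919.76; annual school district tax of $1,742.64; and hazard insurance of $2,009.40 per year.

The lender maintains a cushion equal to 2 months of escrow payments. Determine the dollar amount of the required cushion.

$945.30

City property tax = $1,919.76 annually
School district tax = $1,742.64 annually
Hazard insurance = $2,009.40 annually
Total per year = $5,671.80
Per month = $5,671.80 / 12 = $472.65
Reserve = 2 × $472.65 = $945.30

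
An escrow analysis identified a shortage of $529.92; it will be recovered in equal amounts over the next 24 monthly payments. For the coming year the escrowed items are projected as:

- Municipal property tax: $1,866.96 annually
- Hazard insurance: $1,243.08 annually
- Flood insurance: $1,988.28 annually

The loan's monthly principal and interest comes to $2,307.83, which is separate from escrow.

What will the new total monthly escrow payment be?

Municipal property tax: $1,866.96 per year
Hazard insurance: $1,243.08 per year
Flood insurance: $1,988.28 per year
Combined annual = $1,866.96 + $1,243.08 + $1,988.28 = $5,098.32
Monthly = $5,098.32 / 12 = $424.86
Monthly shortage recovery: $529.92 / 24 = $22.08
New monthly escrow = $424.86 + $22.08 = $446.94

$446.94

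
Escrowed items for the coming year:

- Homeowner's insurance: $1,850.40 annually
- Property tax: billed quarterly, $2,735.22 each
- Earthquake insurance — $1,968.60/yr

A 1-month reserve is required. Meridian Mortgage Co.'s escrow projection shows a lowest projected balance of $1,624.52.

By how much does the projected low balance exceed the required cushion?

$394.53

Homeowner's insurance = $1,850.40/yr
Property tax = $2,735.22 × 4 = $10,940.88/yr
Earthquake insurance = $1,968.60/yr
Total per year = $14,759.88
Monthly escrow = $14,759.88 / 12 = $1,229.99
Required cushion = 1 × $1,229.99 = $1,229.99
Excess over cushion: $1,624.52 − $1,229.99 = $394.53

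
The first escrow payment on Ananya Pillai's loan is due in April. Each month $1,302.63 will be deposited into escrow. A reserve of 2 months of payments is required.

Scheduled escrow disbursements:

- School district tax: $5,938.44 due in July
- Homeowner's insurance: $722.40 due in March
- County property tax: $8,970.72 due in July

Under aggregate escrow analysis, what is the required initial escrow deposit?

$12,303.90

Cushion = 2 × $1,302.63 = $2,605.26
Trial balance (start $0, +$1,302.63 each month, − disbursements):
  Apr: +$1,302.63 → $1,302.63
  May: +$1,302.63 → $2,605.26
  Jun: +$1,302.63 → $3,907.89
  Jul: +$1,302.63 − $14,909.16 → -$9,698.64
  Aug: +$1,302.63 → -$8,396.01
  Sep: +$1,302.63 → -$7,093.38
  Oct: +$1,302.63 → -$5,790.75
  Nov: +$1,302.63 → -$4,488.12
  Dec: +$1,302.63 → -$3,185.49
  Jan: +$1,302.63 → -$1,882.86
  Feb: +$1,302.63 → -$580.23
  Mar: +$1,302.63 − $722.40 → $0.00
Lowest trial balance = -$9,698.64 (Jul)
Initial deposit = cushion − low point = $2,605.26 − (-$9,698.64) = $12,303.90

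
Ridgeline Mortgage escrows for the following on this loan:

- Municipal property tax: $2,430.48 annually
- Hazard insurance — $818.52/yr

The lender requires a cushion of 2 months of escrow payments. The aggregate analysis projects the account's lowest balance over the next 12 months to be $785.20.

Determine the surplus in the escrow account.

$243.70

Municipal property tax = $2,430.48/yr
Hazard insurance = $818.52/yr
Annual escrow total = $2,430.48 + $818.52 = $3,249.00
Base monthly escrow = $3,249.00 / 12 = $270.75
Required reserve = 2 × $270.75 = $541.50
Excess over cushion: $785.20 − $541.50 = $243.70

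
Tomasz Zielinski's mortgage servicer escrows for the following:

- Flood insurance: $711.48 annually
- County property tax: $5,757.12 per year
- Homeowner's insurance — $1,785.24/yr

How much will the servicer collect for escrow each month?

Flood insurance — $711.48
County property tax — $5,757.12
Homeowner's insurance — $1,785.24
Total per year = $8,253.84
Base monthly escrow = $8,253.84 / 12 = $687.82

$687.82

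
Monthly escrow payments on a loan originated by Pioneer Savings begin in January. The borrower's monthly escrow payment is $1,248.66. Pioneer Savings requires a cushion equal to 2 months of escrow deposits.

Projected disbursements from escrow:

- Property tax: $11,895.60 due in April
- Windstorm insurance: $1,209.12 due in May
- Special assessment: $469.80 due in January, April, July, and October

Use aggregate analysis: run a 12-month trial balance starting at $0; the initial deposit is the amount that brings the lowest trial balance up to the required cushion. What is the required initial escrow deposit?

$10,337.88

Cushion = 2 × $1,248.66 = $2,497.32
Trial balance (start $0, +$1,248.66 each month, − disbursements):
  Jan: +$1,248.66 − $469.80 → $778.86
  Feb: +$1,248.66 → $2,027.52
  Mar: +$1,248.66 → $3,276.18
  Apr: +$1,248.66 − $12,365.40 → -$7,840.56
  May: +$1,248.66 − $1,209.12 → -$7,801.02
  Jun: +$1,248.66 → -$6,552.36
  Jul: +$1,248.66 − $469.80 → -$5,773.50
  Aug: +$1,248.66 → -$4,524.84
  Sep: +$1,248.66 → -$3,276.18
  Oct: +$1,248.66 − $469.80 → -$2,497.32
  Nov: +$1,248.66 → -$1,248.66
  Dec: +$1,248.66 → $0.00
Lowest trial balance = -$7,840.56 (Apr)
Initial deposit = cushion − low point = $2,497.32 − (-$7,840.56) = $10,337.88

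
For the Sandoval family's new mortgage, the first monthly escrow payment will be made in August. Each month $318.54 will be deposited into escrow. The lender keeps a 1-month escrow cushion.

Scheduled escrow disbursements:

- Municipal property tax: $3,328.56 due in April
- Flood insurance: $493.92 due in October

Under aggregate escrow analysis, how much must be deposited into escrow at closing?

Cushion = 1 × $318.54 = $318.54
Trial balance (start $0, +$318.54 each month, − disbursements):
  Aug: +$318.54 → $318.54
  Sep: +$318.54 → $637.08
  Oct: +$318.54 − $493.92 → $461.70
  Nov: +$318.54 → $780.24
  Dec: +$318.54 → $1,098.78
  Jan: +$318.54 → $1,417.32
  Feb: +$318.54 → $1,735.86
  Mar: +$318.54 → $2,054.40
  Apr: +$318.54 − $3,328.56 → -$955.62
  May: +$318.54 → -$637.08
  Jun: +$318.54 → -$318.54
  Jul: +$318.54 → $0.00
Lowest trial balance = -$955.62 (Apr)
Initial deposit = cushion − low point = $318.54 − (-$955.62) = $1,274.16

$1,274.16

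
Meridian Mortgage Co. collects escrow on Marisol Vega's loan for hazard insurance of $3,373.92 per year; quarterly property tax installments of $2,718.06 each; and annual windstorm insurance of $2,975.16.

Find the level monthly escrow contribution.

$1,435.11

Hazard insurance — $3,373.92
Property tax — $2,718.06 × 4 = $10,872.24
Windstorm insurance — $2,975.16
Annual escrow total = $17,221.32
Base monthly escrow = $17,221.32 / 12 = $1,435.11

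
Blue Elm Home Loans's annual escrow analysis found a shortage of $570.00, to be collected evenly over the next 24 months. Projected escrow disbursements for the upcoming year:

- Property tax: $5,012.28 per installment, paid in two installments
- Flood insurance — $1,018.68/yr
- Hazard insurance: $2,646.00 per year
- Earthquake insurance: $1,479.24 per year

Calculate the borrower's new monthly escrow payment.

Property tax — $5,012.28 × 2 = $10,024.56/yr
Flood insurance — $1,018.68/yr
Hazard insurance — $2,646.00/yr
Earthquake insurance — $1,479.24/yr
Total annual escrow = $15,168.48
Per month = $15,168.48 ÷ 12 = $1,264.04
Shortage per month = $570.00 / 24 = $23.75
New monthly escrow = $1,264.04 + $23.75 = $1,287.79

$1,287.79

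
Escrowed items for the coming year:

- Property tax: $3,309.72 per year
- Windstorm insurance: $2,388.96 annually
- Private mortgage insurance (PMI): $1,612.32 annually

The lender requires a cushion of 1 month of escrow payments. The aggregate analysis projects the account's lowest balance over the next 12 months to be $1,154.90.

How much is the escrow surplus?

Property tax: $3,309.72/yr
Windstorm insurance: $2,388.96/yr
Private mortgage insurance (PMI): $1,612.32/yr
Total per year = $3,309.72 + $2,388.96 + $1,612.32 = $7,311.00
Base monthly escrow = $7,311.00 / 12 = $609.25
Cushion = 1 × $609.25 = $609.25
Excess over cushion: $1,154.90 − $609.25 = $545.65

$545.65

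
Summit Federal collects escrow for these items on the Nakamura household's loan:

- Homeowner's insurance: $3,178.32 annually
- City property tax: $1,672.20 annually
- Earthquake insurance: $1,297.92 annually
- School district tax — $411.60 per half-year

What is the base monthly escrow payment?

$580.97

Homeowner's insurance — $3,178.32/yr
City property tax — $1,672.20/yr
Earthquake insurance — $1,297.92/yr
School district tax — $411.60 × 2 = $823.20/yr
Yearly total = $3,178.32 + $1,672.20 + $1,297.92 + $823.20 = $6,971.64
Monthly = $6,971.64 ÷ 12 = $580.97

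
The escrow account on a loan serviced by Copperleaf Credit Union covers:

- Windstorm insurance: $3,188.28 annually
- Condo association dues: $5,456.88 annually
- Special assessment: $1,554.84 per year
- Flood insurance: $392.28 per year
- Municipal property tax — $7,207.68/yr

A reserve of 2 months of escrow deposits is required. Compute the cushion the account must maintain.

Windstorm insurance: $3,188.28
Condo association dues: $5,456.88
Special assessment: $1,554.84
Flood insurance: $392.28
Municipal property tax: $7,207.68
Total per year = $3,188.28 + $5,456.88 + $1,554.84 + $392.28 + $7,207.68 = $17,799.96
Monthly = $17,799.96 / 12 = $1,483.33
Required cushion = 2 × $1,483.33 = $2,966.66

$2,966.66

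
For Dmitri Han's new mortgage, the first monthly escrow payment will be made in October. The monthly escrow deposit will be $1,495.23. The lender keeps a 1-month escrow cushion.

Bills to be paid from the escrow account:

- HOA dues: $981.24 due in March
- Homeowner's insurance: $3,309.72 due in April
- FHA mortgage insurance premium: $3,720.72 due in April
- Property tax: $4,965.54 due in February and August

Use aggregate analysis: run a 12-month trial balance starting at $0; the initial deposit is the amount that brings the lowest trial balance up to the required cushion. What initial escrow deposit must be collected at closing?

Cushion = 1 × $1,495.23 = $1,495.23
Trial balance (start $0, +$1,495.23 each month, − disbursements):
  Oct: +$1,495.23 → $1,495.23
  Nov: +$1,495.23 → $2,990.46
  Dec: +$1,495.23 → $4,485.69
  Jan: +$1,495.23 → $5,980.92
  Feb: +$1,495.23 − $4,965.54 → $2,510.61
  Mar: +$1,495.23 − $981.24 → $3,024.60
  Apr: +$1,495.23 − $7,030.44 → -$2,510.61
  May: +$1,495.23 → -$1,015.38
  Jun: +$1,495.23 → $479.85
  Jul: +$1,495.23 → $1,975.08
  Aug: +$1,495.23 − $4,965.54 → -$1,495.23
  Sep: +$1,495.23 → $0.00
Lowest trial balance = -$2,510.61 (Apr)
Initial deposit = cushion − low point = $1,495.23 − (-$2,510.61) = $4,005.84

$4,005.84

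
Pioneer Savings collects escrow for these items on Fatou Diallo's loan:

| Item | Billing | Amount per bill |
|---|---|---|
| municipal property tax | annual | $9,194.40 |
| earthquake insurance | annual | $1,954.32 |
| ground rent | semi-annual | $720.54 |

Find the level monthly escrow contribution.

Municipal property tax — $9,194.40 annually
Earthquake insurance — $1,954.32 annually
Ground rent — $720.54 × 2 = $1,441.08 annually
Total per year = $12,589.80
Per month = $12,589.80 / 12 = $1,049.15

$1,049.15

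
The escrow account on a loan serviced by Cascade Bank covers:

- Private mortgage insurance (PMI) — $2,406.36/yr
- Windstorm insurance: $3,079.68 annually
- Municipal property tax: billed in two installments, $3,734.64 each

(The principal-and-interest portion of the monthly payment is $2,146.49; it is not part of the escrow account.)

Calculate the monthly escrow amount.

Private mortgage insurance (PMI) — $2,406.36 annually
Windstorm insurance — $3,079.68 annually
Municipal property tax — $3,734.64 × 2 = $7,469.28 annually
Total per year = $2,406.36 + $3,079.68 + $7,469.28 = $12,955.32
Monthly = $12,955.32 / 12 = $1,079.61

$1,079.61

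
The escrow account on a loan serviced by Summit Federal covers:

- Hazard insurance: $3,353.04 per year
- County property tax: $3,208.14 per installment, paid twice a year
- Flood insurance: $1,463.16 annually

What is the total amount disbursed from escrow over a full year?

Hazard insurance: $3,353.04 per year
County property tax: $3,208.14 × 2 = $6,416.28 per year
Flood insurance: $1,463.16 per year
Annual escrow total = $11,232.48

$11,232.48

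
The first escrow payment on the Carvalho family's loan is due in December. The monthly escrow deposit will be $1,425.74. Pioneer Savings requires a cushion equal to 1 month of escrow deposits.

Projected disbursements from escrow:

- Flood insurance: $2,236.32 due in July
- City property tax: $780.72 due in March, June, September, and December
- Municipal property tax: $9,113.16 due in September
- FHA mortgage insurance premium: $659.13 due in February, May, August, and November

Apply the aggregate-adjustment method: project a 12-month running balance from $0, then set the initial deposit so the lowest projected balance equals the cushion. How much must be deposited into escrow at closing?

$3,618.09

Cushion = 1 × $1,425.74 = $1,425.74
Trial balance (start $0, +$1,425.74 each month, − disbursements):
  Dec: +$1,425.74 − $780.72 → $645.02
  Jan: +$1,425.74 → $2,070.76
  Feb: +$1,425.74 − $659.13 → $2,837.37
  Mar: +$1,425.74 − $780.72 → $3,482.39
  Apr: +$1,425.74 → $4,908.13
  May: +$1,425.74 − $659.13 → $5,674.74
  Jun: +$1,425.74 − $780.72 → $6,319.76
  Jul: +$1,425.74 − $2,236.32 → $5,509.18
  Aug: +$1,425.74 − $659.13 → $6,275.79
  Sep: +$1,425.74 − $9,893.88 → -$2,192.35
  Oct: +$1,425.74 → -$766.61
  Nov: +$1,425.74 − $659.13 → $0.00
Lowest trial balance = -$2,192.35 (Sep)
Initial deposit = cushion − low point = $1,425.74 − (-$2,192.35) = $3,618.09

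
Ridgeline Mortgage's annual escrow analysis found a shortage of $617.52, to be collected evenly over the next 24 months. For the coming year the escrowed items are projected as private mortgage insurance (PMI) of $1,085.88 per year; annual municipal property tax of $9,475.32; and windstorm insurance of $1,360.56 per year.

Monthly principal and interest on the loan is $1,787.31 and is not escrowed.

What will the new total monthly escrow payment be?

Private mortgage insurance (PMI) = $1,085.88/yr
Municipal property tax = $9,475.32/yr
Windstorm insurance = $1,360.56/yr
Total per year = $1,085.88 + $9,475.32 + $1,360.56 = $11,921.76
Per month = $11,921.76 / 12 = $993.48
Shortage spread = $617.52 / 24 = $25.73/mo
Adjusted monthly = $993.48 + $25.73 = $1,019.21

$1,019.21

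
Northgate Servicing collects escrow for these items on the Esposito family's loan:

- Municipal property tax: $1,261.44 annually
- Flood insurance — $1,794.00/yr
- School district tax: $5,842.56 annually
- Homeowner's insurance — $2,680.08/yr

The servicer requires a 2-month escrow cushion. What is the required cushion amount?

Municipal property tax: $1,261.44
Flood insurance: $1,794.00
School district tax: $5,842.56
Homeowner's insurance: $2,680.08
Combined annual = $1,261.44 + $1,794.00 + $5,842.56 + $2,680.08 = $11,578.08
Base monthly escrow = $11,578.08 / 12 = $964.84
Cushion = 2 × $964.84 = $1,929.68

$1,929.68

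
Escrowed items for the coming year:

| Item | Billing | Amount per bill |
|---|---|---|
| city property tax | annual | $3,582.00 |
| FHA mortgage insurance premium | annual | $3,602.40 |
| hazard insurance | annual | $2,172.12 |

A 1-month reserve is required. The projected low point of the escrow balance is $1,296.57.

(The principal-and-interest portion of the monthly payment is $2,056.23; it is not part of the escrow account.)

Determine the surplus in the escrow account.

City property tax — $3,582.00 per year
FHA mortgage insurance premium — $3,602.40 per year
Hazard insurance — $2,172.12 per year
Annual escrow total = $9,356.52
Per month = $9,356.52 / 12 = $779.71
Required cushion = 1 × $779.71 = $779.71
Excess over cushion: $1,296.57 − $779.71 = $516.86

$516.86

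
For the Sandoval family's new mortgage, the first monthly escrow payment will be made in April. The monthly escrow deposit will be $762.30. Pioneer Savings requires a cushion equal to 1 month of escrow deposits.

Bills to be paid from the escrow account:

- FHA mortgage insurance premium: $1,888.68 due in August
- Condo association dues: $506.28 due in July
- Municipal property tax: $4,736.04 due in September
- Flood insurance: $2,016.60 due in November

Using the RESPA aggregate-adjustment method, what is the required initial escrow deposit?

$3,811.50

Cushion = 1 × $762.30 = $762.30
Trial balance (start $0, +$762.30 each month, − disbursements):
  Apr: +$762.30 → $762.30
  May: +$762.30 → $1,524.60
  Jun: +$762.30 → $2,286.90
  Jul: +$762.30 − $506.28 → $2,542.92
  Aug: +$762.30 − $1,888.68 → $1,416.54
  Sep: +$762.30 − $4,736.04 → -$2,557.20
  Oct: +$762.30 → -$1,794.90
  Nov: +$762.30 − $2,016.60 → -$3,049.20
  Dec: +$762.30 → -$2,286.90
  Jan: +$762.30 → -$1,524.60
  Feb: +$762.30 → -$762.30
  Mar: +$762.30 → $0.00
Lowest trial balance = -$3,049.20 (Nov)
Initial deposit = cushion − low point = $762.30 − (-$3,049.20) = $3,811.50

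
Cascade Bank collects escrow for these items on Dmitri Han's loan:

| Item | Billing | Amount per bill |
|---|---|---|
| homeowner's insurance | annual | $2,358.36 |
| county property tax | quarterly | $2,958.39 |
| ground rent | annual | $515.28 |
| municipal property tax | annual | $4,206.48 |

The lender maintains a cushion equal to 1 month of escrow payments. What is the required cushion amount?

$1,576.14

Homeowner's insurance = $2,358.36/yr
County property tax = $2,958.39 × 4 = $11,833.56/yr
Ground rent = $515.28/yr
Municipal property tax = $4,206.48/yr
Annual escrow total = $2,358.36 + $11,833.56 + $515.28 + $4,206.48 = $18,913.68
Monthly = $18,913.68 ÷ 12 = $1,576.14
Cushion = 1 × $1,576.14 = $1,576.14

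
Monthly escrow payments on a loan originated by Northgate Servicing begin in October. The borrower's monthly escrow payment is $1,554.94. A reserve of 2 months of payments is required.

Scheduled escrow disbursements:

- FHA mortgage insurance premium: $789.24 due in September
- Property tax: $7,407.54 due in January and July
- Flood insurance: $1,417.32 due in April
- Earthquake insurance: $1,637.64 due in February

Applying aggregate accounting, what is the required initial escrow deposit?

Cushion = 2 × $1,554.94 = $3,109.88
Trial balance (start $0, +$1,554.94 each month, − disbursements):
  Oct: +$1,554.94 → $1,554.94
  Nov: +$1,554.94 → $3,109.88
  Dec: +$1,554.94 → $4,664.82
  Jan: +$1,554.94 − $7,407.54 → -$1,187.78
  Feb: +$1,554.94 − $1,637.64 → -$1,270.48
  Mar: +$1,554.94 → $284.46
  Apr: +$1,554.94 − $1,417.32 → $422.08
  May: +$1,554.94 → $1,977.02
  Jun: +$1,554.94 → $3,531.96
  Jul: +$1,554.94 − $7,407.54 → -$2,320.64
  Aug: +$1,554.94 → -$765.70
  Sep: +$1,554.94 − $789.24 → $0.00
Lowest trial balance = -$2,320.64 (Jul)
Initial deposit = cushion − low point = $3,109.88 − (-$2,320.64) = $5,430.52

$5,430.52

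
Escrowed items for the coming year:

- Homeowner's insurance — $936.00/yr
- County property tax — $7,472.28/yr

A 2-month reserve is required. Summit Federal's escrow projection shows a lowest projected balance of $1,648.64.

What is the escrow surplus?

Homeowner's insurance: $936.00 annually
County property tax: $7,472.28 annually
Annual escrow total = $8,408.28
Monthly escrow = $8,408.28 / 12 = $700.69
Cushion = 2 × $700.69 = $1,401.38
Surplus = $1,648.64 − $1,401.38 = $247.26

$247.26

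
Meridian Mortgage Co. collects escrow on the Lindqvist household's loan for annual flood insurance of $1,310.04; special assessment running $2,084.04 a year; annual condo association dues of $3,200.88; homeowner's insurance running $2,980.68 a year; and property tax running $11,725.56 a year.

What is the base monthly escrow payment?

$1,775.10

Flood insurance: $1,310.04 annually
Special assessment: $2,084.04 annually
Condo association dues: $3,200.88 annually
Homeowner's insurance: $2,980.68 annually
Property tax: $11,725.56 annually
Total annual escrow = $1,310.04 + $2,084.04 + $3,200.88 + $2,980.68 + $11,725.56 = $21,301.20
Base monthly escrow = $21,301.20 / 12 = $1,775.10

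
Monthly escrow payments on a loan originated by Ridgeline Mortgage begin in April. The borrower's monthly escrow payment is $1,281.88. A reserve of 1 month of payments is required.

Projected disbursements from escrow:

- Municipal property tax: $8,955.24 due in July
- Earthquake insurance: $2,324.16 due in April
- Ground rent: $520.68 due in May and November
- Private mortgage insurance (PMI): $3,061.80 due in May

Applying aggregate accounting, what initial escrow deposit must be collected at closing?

$11,016.24

Cushion = 1 × $1,281.88 = $1,281.88
Trial balance (start $0, +$1,281.88 each month, − disbursements):
  Apr: +$1,281.88 − $2,324.16 → -$1,042.28
  May: +$1,281.88 − $3,582.48 → -$3,342.88
  Jun: +$1,281.88 → -$2,061.00
  Jul: +$1,281.88 − $8,955.24 → -$9,734.36
  Aug: +$1,281.88 → -$8,452.48
  Sep: +$1,281.88 → -$7,170.60
  Oct: +$1,281.88 → -$5,888.72
  Nov: +$1,281.88 − $520.68 → -$5,127.52
  Dec: +$1,281.88 → -$3,845.64
  Jan: +$1,281.88 → -$2,563.76
  Feb: +$1,281.88 → -$1,281.88
  Mar: +$1,281.88 → $0.00
Lowest trial balance = -$9,734.36 (Jul)
Initial deposit = cushion − low point = $1,281.88 − (-$9,734.36) = $11,016.24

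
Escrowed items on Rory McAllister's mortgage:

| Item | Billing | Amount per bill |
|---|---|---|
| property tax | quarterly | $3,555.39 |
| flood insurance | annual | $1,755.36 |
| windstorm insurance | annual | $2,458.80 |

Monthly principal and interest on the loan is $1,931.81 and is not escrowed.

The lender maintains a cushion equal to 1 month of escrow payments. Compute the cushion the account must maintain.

$1,536.31

Property tax: $3,555.39 × 4 = $14,221.56/yr
Flood insurance: $1,755.36/yr
Windstorm insurance: $2,458.80/yr
Combined annual = $18,435.72
Per month = $18,435.72 ÷ 12 = $1,536.31
Cushion = 1 × $1,536.31 = $1,536.31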